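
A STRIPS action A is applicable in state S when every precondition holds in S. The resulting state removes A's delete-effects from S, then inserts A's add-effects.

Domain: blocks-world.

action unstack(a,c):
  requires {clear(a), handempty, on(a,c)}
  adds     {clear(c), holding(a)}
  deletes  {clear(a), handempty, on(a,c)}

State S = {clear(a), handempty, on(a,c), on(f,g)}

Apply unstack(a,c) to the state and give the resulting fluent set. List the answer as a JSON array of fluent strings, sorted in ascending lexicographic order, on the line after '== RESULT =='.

Compute (S \ del) ∪ add:
  pre ⊆ S: {clear(a), handempty, on(a,c)} ⊆ S  — applicable
  S \ del = {on(f,g)}
  ∪ add   = {clear(c), holding(a), on(f,g)}

== RESULT ==
["clear(c)", "holding(a)", "on(f,g)"]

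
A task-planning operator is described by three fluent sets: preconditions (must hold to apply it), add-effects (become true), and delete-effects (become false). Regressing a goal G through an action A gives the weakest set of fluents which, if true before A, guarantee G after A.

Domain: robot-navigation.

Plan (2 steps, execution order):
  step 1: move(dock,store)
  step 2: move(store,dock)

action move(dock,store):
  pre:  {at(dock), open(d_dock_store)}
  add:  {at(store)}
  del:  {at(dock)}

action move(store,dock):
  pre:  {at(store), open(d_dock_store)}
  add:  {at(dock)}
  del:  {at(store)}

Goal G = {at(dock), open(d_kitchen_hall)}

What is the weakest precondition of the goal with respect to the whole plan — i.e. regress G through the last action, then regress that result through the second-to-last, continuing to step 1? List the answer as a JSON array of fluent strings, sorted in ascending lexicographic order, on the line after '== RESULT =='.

Work backward from the goal:
  through step 2 (move(store,dock)): drop {at(dock)}, keep {open(d_kitchen_hall)}, require {at(store), open(d_dock_store)}
    → {at(store), open(d_dock_store), open(d_kitchen_hall)}
  through step 1 (move(dock,store)): drop {at(store)}, keep {open(d_dock_store), open(d_kitchen_hall)}, require {at(dock), open(d_dock_store)}
    → {at(dock), open(d_dock_store), open(d_kitchen_hall)}

== RESULT ==
["at(dock)", "open(d_dock_store)", "open(d_kitchen_hall)"]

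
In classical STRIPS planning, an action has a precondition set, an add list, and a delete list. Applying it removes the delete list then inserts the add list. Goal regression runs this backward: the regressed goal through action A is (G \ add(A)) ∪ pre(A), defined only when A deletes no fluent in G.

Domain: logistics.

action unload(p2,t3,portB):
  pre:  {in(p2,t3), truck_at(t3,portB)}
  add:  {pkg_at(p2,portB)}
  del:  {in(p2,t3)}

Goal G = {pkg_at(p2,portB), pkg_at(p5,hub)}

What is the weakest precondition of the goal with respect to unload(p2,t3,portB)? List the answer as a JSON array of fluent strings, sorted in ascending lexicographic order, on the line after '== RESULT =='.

Compute (G \ add) ∪ pre:
  G ∩ del = {}  (empty — regression defined)
  G \ add = {pkg_at(p2,portB), pkg_at(p5,hub)} \ {pkg_at(p2,portB)} = {pkg_at(p5,hub)}
  ∪ pre   = {pkg_at(p5,hub)} ∪ {in(p2,t3), truck_at(t3,portB)}
          = {in(p2,t3), pkg_at(p5,hub), truck_at(t3,portB)}

== RESULT ==
["in(p2,t3)", "pkg_at(p5,hub)", "truck_at(t3,portB)"]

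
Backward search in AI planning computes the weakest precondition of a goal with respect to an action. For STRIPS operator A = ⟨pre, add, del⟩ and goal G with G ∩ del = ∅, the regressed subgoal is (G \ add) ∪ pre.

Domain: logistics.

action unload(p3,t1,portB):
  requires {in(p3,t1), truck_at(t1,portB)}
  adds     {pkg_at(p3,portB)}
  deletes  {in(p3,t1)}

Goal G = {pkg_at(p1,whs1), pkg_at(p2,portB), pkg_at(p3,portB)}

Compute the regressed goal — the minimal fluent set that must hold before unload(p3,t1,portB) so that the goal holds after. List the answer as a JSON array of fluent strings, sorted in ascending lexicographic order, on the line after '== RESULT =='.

Regress:
  G ∩ del = {}  (empty — regression defined)
  G \ add = {pkg_at(p1,whs1), pkg_at(p2,portB), pkg_at(p3,portB)} \ {pkg_at(p3,portB)} = {pkg_at(p1,whs1), pkg_at(p2,portB)}
  ∪ pre   = {pkg_at(p1,whs1), pkg_at(p2,portB)} ∪ {in(p3,t1), truck_at(t1,portB)}
          = {in(p3,t1), pkg_at(p1,whs1), pkg_at(p2,portB), truck_at(t1,portB)}

== RESULT ==
["in(p3,t1)", "pkg_at(p1,whs1)", "pkg_at(p2,portB)", "truck_at(t1,portB)"]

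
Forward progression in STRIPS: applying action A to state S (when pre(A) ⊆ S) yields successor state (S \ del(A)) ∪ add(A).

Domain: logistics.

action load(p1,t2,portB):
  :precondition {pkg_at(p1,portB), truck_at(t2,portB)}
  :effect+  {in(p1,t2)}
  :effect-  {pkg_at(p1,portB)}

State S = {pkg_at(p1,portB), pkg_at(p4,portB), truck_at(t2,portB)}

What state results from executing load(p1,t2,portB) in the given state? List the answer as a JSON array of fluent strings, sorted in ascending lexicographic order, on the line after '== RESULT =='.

Compute (S \ del) ∪ add:
  pre ⊆ S: {pkg_at(p1,portB), truck_at(t2,portB)} ⊆ S  — applicable
  S \ del = {pkg_at(p4,portB), truck_at(t2,portB)}
  ∪ add   = {in(p1,t2), pkg_at(p4,portB), truck_at(t2,portB)}

== RESULT ==
["in(p1,t2)", "pkg_at(p4,portB)", "truck_at(t2,portB)"]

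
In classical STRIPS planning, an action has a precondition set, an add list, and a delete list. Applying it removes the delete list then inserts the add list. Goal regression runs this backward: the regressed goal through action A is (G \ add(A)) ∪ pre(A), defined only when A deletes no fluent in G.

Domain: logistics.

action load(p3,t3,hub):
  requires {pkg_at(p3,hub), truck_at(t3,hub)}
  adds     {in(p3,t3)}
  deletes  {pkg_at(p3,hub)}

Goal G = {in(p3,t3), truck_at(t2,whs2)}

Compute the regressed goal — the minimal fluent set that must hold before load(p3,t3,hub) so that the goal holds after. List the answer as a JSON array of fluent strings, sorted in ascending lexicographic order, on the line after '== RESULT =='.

Regress:
  G ∩ del = {}  (empty — regression defined)
  G \ add = {in(p3,t3), truck_at(t2,whs2)} \ {in(p3,t3)} = {truck_at(t2,whs2)}
  ∪ pre   = {truck_at(t2,whs2)} ∪ {pkg_at(p3,hub), truck_at(t3,hub)}
          = {pkg_at(p3,hub), truck_at(t2,whs2), truck_at(t3,hub)}

== RESULT ==
["pkg_at(p3,hub)", "truck_at(t2,whs2)", "truck_at(t3,hub)"]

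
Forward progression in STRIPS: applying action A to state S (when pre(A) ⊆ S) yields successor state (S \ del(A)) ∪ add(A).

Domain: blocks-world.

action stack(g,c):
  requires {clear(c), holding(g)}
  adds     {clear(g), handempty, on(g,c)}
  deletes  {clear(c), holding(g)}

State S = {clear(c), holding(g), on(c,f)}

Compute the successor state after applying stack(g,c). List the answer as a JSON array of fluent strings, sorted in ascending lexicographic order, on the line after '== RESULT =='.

Progress:
  pre ⊆ S: {clear(c), holding(g)} ⊆ S  — applicable
  S \ del = {on(c,f)}
  ∪ add   = {clear(g), handempty, on(c,f), on(g,c)}

== RESULT ==
["clear(g)", "handempty", "on(c,f)", "on(g,c)"]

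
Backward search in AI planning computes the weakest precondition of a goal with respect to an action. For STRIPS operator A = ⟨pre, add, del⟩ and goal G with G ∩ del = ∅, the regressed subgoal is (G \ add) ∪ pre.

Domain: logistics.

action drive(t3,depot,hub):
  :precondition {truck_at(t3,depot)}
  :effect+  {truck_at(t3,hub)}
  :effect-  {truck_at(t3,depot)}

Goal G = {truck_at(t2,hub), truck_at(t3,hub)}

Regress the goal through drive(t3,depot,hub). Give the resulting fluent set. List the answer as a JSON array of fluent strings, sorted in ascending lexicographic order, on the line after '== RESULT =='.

Regress:
  G ∩ del = {}  (empty — regression defined)
  G \ add = {truck_at(t2,hub), truck_at(t3,hub)} \ {truck_at(t3,hub)} = {truck_at(t2,hub)}
  ∪ pre   = {truck_at(t2,hub)} ∪ {truck_at(t3,depot)}
          = {truck_at(t2,hub), truck_at(t3,depot)}

== RESULT ==
["truck_at(t2,hub)", "truck_at(t3,depot)"]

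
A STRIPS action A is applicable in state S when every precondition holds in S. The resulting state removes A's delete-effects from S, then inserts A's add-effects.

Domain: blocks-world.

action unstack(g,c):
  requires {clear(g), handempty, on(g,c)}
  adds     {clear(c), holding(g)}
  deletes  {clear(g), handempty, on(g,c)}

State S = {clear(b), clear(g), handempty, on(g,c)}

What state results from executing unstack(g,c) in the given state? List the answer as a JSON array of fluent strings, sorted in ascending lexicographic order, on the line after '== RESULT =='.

Progress:
  pre ⊆ S: {clear(g), handempty, on(g,c)} ⊆ S  — applicable
  S \ del = {clear(b)}
  ∪ add   = {clear(b), clear(c), holding(g)}

== RESULT ==
["clear(b)", "clear(c)", "holding(g)"]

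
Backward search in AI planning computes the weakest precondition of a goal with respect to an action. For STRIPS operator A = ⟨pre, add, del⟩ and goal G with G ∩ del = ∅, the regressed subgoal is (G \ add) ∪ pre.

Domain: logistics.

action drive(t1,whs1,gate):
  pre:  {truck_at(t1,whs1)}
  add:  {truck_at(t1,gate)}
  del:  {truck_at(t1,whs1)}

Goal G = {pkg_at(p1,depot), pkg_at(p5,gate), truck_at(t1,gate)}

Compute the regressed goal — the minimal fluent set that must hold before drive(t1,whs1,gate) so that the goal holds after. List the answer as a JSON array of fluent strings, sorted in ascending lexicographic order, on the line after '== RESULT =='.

Compute (G \ add) ∪ pre:
  G ∩ del = {}  (empty — regression defined)
  G \ add = {pkg_at(p1,depot), pkg_at(p5,gate), truck_at(t1,gate)} \ {truck_at(t1,gate)} = {pkg_at(p1,depot), pkg_at(p5,gate)}
  ∪ pre   = {pkg_at(p1,depot), pkg_at(p5,gate)} ∪ {truck_at(t1,whs1)}
          = {pkg_at(p1,depot), pkg_at(p5,gate), truck_at(t1,whs1)}

== RESULT ==
["pkg_at(p1,depot)", "pkg_at(p5,gate)", "truck_at(t1,whs1)"]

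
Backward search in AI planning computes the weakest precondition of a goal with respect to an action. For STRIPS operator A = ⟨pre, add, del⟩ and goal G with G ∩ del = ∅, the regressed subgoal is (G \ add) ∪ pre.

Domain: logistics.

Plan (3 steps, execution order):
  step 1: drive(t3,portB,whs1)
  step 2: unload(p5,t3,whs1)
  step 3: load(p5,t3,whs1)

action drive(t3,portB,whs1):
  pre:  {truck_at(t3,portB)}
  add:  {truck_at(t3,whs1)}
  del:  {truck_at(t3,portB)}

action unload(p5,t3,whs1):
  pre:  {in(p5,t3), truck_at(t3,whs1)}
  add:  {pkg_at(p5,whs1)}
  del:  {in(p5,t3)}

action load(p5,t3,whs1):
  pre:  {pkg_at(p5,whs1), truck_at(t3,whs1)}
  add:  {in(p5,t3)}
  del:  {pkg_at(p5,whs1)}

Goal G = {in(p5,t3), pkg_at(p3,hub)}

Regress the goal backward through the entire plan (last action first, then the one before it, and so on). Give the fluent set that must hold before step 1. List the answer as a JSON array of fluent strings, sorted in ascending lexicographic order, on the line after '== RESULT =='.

Work backward from the goal:
  through step 3 (load(p5,t3,whs1)): drop {in(p5,t3)}, keep {pkg_at(p3,hub)}, require {pkg_at(p5,whs1), truck_at(t3,whs1)}
    → {pkg_at(p3,hub), pkg_at(p5,whs1), truck_at(t3,whs1)}
  through step 2 (unload(p5,t3,whs1)): drop {pkg_at(p5,whs1)}, keep {pkg_at(p3,hub), truck_at(t3,whs1)}, require {in(p5,t3), truck_at(t3,whs1)}
    → {in(p5,t3), pkg_at(p3,hub), truck_at(t3,whs1)}
  through step 1 (drive(t3,portB,whs1)): drop {truck_at(t3,whs1)}, keep {in(p5,t3), pkg_at(p3,hub)}, require {truck_at(t3,portB)}
    → {in(p5,t3), pkg_at(p3,hub), truck_at(t3,portB)}

== RESULT ==
["in(p5,t3)", "pkg_at(p3,hub)", "truck_at(t3,portB)"]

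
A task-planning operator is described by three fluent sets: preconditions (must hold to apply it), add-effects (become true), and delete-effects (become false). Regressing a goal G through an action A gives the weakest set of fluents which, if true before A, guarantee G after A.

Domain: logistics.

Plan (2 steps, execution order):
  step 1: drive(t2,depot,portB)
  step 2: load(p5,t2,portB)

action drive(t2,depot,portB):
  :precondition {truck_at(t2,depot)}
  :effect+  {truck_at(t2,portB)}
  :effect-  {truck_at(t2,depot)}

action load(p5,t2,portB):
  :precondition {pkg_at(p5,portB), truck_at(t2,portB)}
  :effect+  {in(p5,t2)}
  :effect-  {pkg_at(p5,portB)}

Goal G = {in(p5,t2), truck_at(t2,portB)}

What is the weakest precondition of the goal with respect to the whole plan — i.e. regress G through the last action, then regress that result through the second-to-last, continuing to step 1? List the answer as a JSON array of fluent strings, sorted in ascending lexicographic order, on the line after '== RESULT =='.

Work backward from the goal:
  through step 2 (load(p5,t2,portB)): drop {in(p5,t2)}, keep {truck_at(t2,portB)}, require {pkg_at(p5,portB), truck_at(t2,portB)}
    → {pkg_at(p5,portB), truck_at(t2,portB)}
  through step 1 (drive(t2,depot,portB)): drop {truck_at(t2,portB)}, keep {pkg_at(p5,portB)}, require {truck_at(t2,depot)}
    → {pkg_at(p5,portB), truck_at(t2,depot)}

== RESULT ==
["pkg_at(p5,portB)", "truck_at(t2,depot)"]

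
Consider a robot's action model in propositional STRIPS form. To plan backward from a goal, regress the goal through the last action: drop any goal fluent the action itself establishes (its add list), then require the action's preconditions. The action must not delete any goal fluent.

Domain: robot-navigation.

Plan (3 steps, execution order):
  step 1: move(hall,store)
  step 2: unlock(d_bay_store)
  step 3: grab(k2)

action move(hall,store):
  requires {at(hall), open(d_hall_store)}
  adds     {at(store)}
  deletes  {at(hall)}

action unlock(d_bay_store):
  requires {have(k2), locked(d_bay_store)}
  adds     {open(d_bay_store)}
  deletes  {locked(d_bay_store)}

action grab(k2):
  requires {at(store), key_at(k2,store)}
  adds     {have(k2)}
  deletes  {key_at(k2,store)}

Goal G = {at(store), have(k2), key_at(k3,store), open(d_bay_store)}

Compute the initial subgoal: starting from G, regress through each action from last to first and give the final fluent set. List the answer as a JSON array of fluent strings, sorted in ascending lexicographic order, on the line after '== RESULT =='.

Work backward from the goal:
  through step 3 (grab(k2)): drop {have(k2)}, keep {at(store), key_at(k3,store), open(d_bay_store)}, require {at(store), key_at(k2,store)}
    → {at(store), key_at(k2,store), key_at(k3,store), open(d_bay_store)}
  through step 2 (unlock(d_bay_store)): drop {open(d_bay_store)}, keep {at(store), key_at(k2,store), key_at(k3,store)}, require {have(k2), locked(d_bay_store)}
    → {at(store), have(k2), key_at(k2,store), key_at(k3,store), locked(d_bay_store)}
  through step 1 (move(hall,store)): drop {at(store)}, keep {have(k2), key_at(k2,store), key_at(k3,store), locked(d_bay_store)}, require {at(hall), open(d_hall_store)}
    → {at(hall), have(k2), key_at(k2,store), key_at(k3,store), locked(d_bay_store), open(d_hall_store)}

== RESULT ==
["at(hall)", "have(k2)", "key_at(k2,store)", "key_at(k3,store)", "locked(d_bay_store)", "open(d_hall_store)"]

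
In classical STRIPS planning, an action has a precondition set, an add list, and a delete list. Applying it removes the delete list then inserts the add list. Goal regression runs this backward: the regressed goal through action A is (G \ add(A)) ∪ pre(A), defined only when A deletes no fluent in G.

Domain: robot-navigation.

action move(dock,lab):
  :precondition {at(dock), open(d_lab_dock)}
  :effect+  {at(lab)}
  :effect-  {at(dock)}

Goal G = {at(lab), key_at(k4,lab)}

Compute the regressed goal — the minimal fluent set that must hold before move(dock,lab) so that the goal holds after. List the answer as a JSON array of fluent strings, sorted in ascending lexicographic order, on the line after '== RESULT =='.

Compute (G \ add) ∪ pre:
  G ∩ del = {}  (empty — regression defined)
  G \ add = {at(lab), key_at(k4,lab)} \ {at(lab)} = {key_at(k4,lab)}
  ∪ pre   = {key_at(k4,lab)} ∪ {at(dock), open(d_lab_dock)}
          = {at(dock), key_at(k4,lab), open(d_lab_dock)}

== RESULT ==
["at(dock)", "key_at(k4,lab)", "open(d_lab_dock)"]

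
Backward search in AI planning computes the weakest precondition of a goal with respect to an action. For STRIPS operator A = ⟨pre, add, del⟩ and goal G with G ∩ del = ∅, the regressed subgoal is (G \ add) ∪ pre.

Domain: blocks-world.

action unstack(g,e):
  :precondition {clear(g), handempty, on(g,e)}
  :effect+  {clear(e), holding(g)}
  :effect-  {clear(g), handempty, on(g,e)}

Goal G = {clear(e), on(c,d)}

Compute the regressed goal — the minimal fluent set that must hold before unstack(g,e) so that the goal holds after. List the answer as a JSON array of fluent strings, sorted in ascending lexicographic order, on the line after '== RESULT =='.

Regress:
  G ∩ del = {}  (empty — regression defined)
  G \ add = {clear(e), on(c,d)} \ {clear(e), holding(g)} = {on(c,d)}
  ∪ pre   = {on(c,d)} ∪ {clear(g), handempty, on(g,e)}
          = {clear(g), handempty, on(c,d), on(g,e)}

== RESULT ==
["clear(g)", "handempty", "on(c,d)", "on(g,e)"]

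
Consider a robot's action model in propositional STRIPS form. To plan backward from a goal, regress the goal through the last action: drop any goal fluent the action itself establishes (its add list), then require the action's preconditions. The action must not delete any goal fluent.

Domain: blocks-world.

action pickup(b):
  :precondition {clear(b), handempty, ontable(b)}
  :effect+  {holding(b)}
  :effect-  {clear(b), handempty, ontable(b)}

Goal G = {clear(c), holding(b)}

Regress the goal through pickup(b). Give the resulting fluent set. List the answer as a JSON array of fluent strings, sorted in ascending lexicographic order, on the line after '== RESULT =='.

Compute (G \ add) ∪ pre:
  G ∩ del = {}  (empty — regression defined)
  G \ add = {clear(c), holding(b)} \ {holding(b)} = {clear(c)}
  ∪ pre   = {clear(c)} ∪ {clear(b), handempty, ontable(b)}
          = {clear(b), clear(c), handempty, ontable(b)}

== RESULT ==
["clear(b)", "clear(c)", "handempty", "ontable(b)"]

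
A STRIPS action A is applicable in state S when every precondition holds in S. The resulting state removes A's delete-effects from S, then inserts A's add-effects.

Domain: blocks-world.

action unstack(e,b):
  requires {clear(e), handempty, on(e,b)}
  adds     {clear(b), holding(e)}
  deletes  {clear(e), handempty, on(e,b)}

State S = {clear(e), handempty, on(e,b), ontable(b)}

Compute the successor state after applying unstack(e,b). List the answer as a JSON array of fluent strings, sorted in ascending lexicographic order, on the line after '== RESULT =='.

Progress:
  pre ⊆ S: {clear(e), handempty, on(e,b)} ⊆ S  — applicable
  S \ del = {ontable(b)}
  ∪ add   = {clear(b), holding(e), ontable(b)}

== RESULT ==
["clear(b)", "holding(e)", "ontable(b)"]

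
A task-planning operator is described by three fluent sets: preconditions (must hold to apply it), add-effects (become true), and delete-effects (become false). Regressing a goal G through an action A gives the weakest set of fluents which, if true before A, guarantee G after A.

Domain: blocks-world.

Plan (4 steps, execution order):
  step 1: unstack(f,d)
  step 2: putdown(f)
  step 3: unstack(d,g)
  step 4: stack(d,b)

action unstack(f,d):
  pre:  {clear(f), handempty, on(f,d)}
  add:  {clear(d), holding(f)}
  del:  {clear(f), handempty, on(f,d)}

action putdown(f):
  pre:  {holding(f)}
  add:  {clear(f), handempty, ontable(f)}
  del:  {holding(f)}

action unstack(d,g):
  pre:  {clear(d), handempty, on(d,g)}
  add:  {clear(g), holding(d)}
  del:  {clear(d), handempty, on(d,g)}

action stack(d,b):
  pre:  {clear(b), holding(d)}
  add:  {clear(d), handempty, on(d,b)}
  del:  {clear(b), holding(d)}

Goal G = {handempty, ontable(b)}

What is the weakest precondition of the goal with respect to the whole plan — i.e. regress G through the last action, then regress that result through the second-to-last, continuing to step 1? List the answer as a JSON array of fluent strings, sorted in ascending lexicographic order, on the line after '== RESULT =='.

Regress step by step:
  through step 4 (stack(d,b)): drop {handempty}, keep {ontable(b)}, require {clear(b), holding(d)}
    → {clear(b), holding(d), ontable(b)}
  through step 3 (unstack(d,g)): drop {holding(d)}, keep {clear(b), ontable(b)}, require {clear(d), handempty, on(d,g)}
    → {clear(b), clear(d), handempty, on(d,g), ontable(b)}
  through step 2 (putdown(f)): drop {handempty}, keep {clear(b), clear(d), on(d,g), ontable(b)}, require {holding(f)}
    → {clear(b), clear(d), holding(f), on(d,g), ontable(b)}
  through step 1 (unstack(f,d)): drop {clear(d), holding(f)}, keep {clear(b), on(d,g), ontable(b)}, require {clear(f), handempty, on(f,d)}
    → {clear(b), clear(f), handempty, on(d,g), on(f,d), ontable(b)}

== RESULT ==
["clear(b)", "clear(f)", "handempty", "on(d,g)", "on(f,d)", "ontable(b)"]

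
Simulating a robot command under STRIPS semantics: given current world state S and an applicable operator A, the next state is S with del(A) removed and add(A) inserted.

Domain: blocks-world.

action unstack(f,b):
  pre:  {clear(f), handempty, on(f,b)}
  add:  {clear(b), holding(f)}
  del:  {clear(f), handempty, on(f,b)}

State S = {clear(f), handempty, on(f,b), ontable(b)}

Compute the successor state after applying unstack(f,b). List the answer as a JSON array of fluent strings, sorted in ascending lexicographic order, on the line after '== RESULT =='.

Compute (S \ del) ∪ add:
  pre ⊆ S: {clear(f), handempty, on(f,b)} ⊆ S  — applicable
  S \ del = {ontable(b)}
  ∪ add   = {clear(b), holding(f), ontable(b)}

== RESULT ==
["clear(b)", "holding(f)", "ontable(b)"]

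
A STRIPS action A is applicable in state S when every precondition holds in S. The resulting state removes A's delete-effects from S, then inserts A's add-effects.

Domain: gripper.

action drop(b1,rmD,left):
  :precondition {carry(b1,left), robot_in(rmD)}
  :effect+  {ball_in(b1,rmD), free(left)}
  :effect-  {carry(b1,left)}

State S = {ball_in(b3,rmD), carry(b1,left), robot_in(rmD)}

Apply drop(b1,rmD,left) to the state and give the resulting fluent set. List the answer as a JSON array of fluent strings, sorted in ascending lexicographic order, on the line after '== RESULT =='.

Compute (S \ del) ∪ add:
  pre ⊆ S: {carry(b1,left), robot_in(rmD)} ⊆ S  — applicable
  S \ del = {ball_in(b3,rmD), robot_in(rmD)}
  ∪ add   = {ball_in(b1,rmD), ball_in(b3,rmD), free(left), robot_in(rmD)}

== RESULT ==
["ball_in(b1,rmD)", "ball_in(b3,rmD)", "free(left)", "robot_in(rmD)"]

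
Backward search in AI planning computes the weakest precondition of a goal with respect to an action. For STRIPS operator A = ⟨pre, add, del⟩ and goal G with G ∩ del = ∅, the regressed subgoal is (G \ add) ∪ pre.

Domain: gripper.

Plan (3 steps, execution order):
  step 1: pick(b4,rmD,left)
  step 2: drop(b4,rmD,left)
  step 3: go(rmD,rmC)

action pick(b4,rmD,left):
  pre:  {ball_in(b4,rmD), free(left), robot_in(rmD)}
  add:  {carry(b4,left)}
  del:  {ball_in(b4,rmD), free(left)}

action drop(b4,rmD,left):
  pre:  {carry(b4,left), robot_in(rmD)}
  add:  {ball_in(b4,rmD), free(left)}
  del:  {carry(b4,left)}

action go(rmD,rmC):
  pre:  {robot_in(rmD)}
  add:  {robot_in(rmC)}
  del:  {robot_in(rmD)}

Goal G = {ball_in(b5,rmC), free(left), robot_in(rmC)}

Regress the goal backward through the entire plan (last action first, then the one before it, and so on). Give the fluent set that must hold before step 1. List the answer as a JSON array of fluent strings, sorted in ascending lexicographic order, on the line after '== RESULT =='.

Work backward from the goal:
  through step 3 (go(rmD,rmC)): drop {robot_in(rmC)}, keep {ball_in(b5,rmC), free(left)}, require {robot_in(rmD)}
    → {ball_in(b5,rmC), free(left), robot_in(rmD)}
  through step 2 (drop(b4,rmD,left)): drop {free(left)}, keep {ball_in(b5,rmC), robot_in(rmD)}, require {carry(b4,left), robot_in(rmD)}
    → {ball_in(b5,rmC), carry(b4,left), robot_in(rmD)}
  through step 1 (pick(b4,rmD,left)): drop {carry(b4,left)}, keep {ball_in(b5,rmC), robot_in(rmD)}, require {ball_in(b4,rmD), free(left), robot_in(rmD)}
    → {ball_in(b4,rmD), ball_in(b5,rmC), free(left), robot_in(rmD)}

== RESULT ==
["ball_in(b4,rmD)", "ball_in(b5,rmC)", "free(left)", "robot_in(rmD)"]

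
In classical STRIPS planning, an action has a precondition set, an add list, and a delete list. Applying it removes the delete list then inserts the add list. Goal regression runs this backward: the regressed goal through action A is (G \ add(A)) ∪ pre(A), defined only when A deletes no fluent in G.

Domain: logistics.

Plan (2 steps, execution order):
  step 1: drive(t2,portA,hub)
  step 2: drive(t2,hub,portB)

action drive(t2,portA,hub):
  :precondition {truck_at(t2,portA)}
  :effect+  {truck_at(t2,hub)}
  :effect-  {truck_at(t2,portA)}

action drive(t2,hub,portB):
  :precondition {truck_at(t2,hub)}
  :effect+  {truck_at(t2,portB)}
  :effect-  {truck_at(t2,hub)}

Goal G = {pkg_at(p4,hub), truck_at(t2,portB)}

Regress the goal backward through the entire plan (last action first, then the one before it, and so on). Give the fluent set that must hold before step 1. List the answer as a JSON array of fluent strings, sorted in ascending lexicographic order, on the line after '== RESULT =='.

Regress step by step:
  through step 2 (drive(t2,hub,portB)): drop {truck_at(t2,portB)}, keep {pkg_at(p4,hub)}, require {truck_at(t2,hub)}
    → {pkg_at(p4,hub), truck_at(t2,hub)}
  through step 1 (drive(t2,portA,hub)): drop {truck_at(t2,hub)}, keep {pkg_at(p4,hub)}, require {truck_at(t2,portA)}
    → {pkg_at(p4,hub), truck_at(t2,portA)}

== RESULT ==
["pkg_at(p4,hub)", "truck_at(t2,portA)"]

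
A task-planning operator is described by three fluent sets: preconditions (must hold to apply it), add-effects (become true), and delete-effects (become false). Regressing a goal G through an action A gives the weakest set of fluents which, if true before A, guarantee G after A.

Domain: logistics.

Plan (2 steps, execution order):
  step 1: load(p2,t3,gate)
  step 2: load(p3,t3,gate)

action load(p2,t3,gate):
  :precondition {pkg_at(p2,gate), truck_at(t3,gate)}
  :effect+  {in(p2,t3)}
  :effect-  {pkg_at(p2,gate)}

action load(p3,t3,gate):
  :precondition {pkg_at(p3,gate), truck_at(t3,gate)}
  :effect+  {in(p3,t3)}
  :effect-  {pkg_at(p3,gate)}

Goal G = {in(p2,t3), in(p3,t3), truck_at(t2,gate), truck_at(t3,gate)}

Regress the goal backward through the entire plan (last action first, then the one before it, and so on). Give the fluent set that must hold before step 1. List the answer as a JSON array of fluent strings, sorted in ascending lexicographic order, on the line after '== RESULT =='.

Work backward from the goal:
  through step 2 (load(p3,t3,gate)): drop {in(p3,t3)}, keep {in(p2,t3), truck_at(t2,gate), truck_at(t3,gate)}, require {pkg_at(p3,gate), truck_at(t3,gate)}
    → {in(p2,t3), pkg_at(p3,gate), truck_at(t2,gate), truck_at(t3,gate)}
  through step 1 (load(p2,t3,gate)): drop {in(p2,t3)}, keep {pkg_at(p3,gate), truck_at(t2,gate), truck_at(t3,gate)}, require {pkg_at(p2,gate), truck_at(t3,gate)}
    → {pkg_at(p2,gate), pkg_at(p3,gate), truck_at(t2,gate), truck_at(t3,gate)}

== RESULT ==
["pkg_at(p2,gate)", "pkg_at(p3,gate)", "truck_at(t2,gate)", "truck_at(t3,gate)"]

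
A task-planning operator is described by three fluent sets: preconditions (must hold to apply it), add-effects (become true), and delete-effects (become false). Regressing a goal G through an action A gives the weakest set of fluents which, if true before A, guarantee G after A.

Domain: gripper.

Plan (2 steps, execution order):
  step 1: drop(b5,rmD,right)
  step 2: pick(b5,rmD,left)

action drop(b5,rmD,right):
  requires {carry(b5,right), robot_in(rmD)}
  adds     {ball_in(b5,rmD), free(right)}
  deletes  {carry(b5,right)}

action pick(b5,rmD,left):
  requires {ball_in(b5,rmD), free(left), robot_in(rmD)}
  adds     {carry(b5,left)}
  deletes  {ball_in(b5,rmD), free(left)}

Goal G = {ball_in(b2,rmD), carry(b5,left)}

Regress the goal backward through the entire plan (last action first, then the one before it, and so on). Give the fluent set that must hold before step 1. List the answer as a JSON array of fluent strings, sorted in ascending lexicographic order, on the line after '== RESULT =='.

Work backward from the goal:
  through step 2 (pick(b5,rmD,left)): drop {carry(b5,left)}, keep {ball_in(b2,rmD)}, require {ball_in(b5,rmD), free(left), robot_in(rmD)}
    → {ball_in(b2,rmD), ball_in(b5,rmD), free(left), robot_in(rmD)}
  through step 1 (drop(b5,rmD,right)): drop {ball_in(b5,rmD)}, keep {ball_in(b2,rmD), free(left), robot_in(rmD)}, require {carry(b5,right), robot_in(rmD)}
    → {ball_in(b2,rmD), carry(b5,right), free(left), robot_in(rmD)}

== RESULT ==
["ball_in(b2,rmD)", "carry(b5,right)", "free(left)", "robot_in(rmD)"]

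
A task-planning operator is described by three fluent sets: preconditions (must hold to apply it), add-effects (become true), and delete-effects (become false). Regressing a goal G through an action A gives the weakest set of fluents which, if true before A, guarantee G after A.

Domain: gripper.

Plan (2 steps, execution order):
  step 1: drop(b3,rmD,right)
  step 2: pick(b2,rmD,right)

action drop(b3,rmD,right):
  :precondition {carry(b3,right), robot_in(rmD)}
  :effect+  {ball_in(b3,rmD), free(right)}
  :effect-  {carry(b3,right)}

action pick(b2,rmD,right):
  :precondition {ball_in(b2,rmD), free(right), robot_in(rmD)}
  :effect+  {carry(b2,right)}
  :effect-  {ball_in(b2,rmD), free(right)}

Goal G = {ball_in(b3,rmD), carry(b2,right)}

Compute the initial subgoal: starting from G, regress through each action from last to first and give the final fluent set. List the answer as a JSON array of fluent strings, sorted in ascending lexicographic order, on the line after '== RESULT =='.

Work backward from the goal:
  through step 2 (pick(b2,rmD,right)): drop {carry(b2,right)}, keep {ball_in(b3,rmD)}, require {ball_in(b2,rmD), free(right), robot_in(rmD)}
    → {ball_in(b2,rmD), ball_in(b3,rmD), free(right), robot_in(rmD)}
  through step 1 (drop(b3,rmD,right)): drop {ball_in(b3,rmD), free(right)}, keep {ball_in(b2,rmD), robot_in(rmD)}, require {carry(b3,right), robot_in(rmD)}
    → {ball_in(b2,rmD), carry(b3,right), robot_in(rmD)}

== RESULT ==
["ball_in(b2,rmD)", "carry(b3,right)", "robot_in(rmD)"]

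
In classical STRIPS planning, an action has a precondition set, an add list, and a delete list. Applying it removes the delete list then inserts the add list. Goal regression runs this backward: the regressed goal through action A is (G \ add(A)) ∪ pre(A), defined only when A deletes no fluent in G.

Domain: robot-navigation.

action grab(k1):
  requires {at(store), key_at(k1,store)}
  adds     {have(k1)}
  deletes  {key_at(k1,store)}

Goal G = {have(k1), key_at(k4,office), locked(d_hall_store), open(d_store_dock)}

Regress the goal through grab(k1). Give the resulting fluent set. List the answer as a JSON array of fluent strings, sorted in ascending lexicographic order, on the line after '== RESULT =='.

Compute (G \ add) ∪ pre:
  G ∩ del = {}  (empty — regression defined)
  G \ add = {have(k1), key_at(k4,office), locked(d_hall_store), open(d_store_dock)} \ {have(k1)} = {key_at(k4,office), locked(d_hall_store), open(d_store_dock)}
  ∪ pre   = {key_at(k4,office), locked(d_hall_store), open(d_store_dock)} ∪ {at(store), key_at(k1,store)}
          = {at(store), key_at(k1,store), key_at(k4,office), locked(d_hall_store), open(d_store_dock)}

== RESULT ==
["at(store)", "key_at(k1,store)", "key_at(k4,office)", "locked(d_hall_store)", "open(d_store_dock)"]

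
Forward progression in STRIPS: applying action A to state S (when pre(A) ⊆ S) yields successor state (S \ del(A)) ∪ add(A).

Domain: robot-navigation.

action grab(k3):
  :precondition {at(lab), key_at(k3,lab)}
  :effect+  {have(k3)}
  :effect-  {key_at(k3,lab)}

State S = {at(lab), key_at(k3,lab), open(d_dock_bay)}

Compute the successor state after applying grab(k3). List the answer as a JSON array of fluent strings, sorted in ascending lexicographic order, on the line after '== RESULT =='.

Progress:
  pre ⊆ S: {at(lab), key_at(k3,lab)} ⊆ S  — applicable
  S \ del = {at(lab), open(d_dock_bay)}
  ∪ add   = {at(lab), have(k3), open(d_dock_bay)}

== RESULT ==
["at(lab)", "have(k3)", "open(d_dock_bay)"]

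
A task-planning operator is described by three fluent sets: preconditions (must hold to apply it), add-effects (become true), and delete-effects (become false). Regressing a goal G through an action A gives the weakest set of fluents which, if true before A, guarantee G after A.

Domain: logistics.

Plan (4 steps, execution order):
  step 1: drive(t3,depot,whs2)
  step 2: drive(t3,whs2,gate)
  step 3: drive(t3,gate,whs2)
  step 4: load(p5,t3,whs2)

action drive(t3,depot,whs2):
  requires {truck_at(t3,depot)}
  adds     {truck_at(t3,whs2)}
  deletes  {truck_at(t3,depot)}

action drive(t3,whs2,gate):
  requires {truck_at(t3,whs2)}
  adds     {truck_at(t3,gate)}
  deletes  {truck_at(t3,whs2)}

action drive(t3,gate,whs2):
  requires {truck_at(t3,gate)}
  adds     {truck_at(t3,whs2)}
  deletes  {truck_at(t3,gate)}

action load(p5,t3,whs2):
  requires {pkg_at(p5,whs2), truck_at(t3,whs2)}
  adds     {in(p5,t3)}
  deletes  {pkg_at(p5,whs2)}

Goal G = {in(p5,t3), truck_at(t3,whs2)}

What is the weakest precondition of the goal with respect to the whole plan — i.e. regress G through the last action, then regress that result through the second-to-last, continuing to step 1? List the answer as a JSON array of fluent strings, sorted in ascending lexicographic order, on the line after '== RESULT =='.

Work backward from the goal:
  through step 4 (load(p5,t3,whs2)): drop {in(p5,t3)}, keep {truck_at(t3,whs2)}, require {pkg_at(p5,whs2), truck_at(t3,whs2)}
    → {pkg_at(p5,whs2), truck_at(t3,whs2)}
  through step 3 (drive(t3,gate,whs2)): drop {truck_at(t3,whs2)}, keep {pkg_at(p5,whs2)}, require {truck_at(t3,gate)}
    → {pkg_at(p5,whs2), truck_at(t3,gate)}
  through step 2 (drive(t3,whs2,gate)): drop {truck_at(t3,gate)}, keep {pkg_at(p5,whs2)}, require {truck_at(t3,whs2)}
    → {pkg_at(p5,whs2), truck_at(t3,whs2)}
  through step 1 (drive(t3,depot,whs2)): drop {truck_at(t3,whs2)}, keep {pkg_at(p5,whs2)}, require {truck_at(t3,depot)}
    → {pkg_at(p5,whs2), truck_at(t3,depot)}

== RESULT ==
["pkg_at(p5,whs2)", "truck_at(t3,depot)"]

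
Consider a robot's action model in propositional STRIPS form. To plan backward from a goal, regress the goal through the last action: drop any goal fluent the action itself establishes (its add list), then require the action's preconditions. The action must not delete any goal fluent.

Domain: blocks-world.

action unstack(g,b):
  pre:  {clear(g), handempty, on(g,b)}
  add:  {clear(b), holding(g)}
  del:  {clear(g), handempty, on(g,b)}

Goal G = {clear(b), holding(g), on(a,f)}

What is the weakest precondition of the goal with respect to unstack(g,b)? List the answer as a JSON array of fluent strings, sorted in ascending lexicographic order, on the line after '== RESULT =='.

Regress:
  G ∩ del = {}  (empty — regression defined)
  G \ add = {clear(b), holding(g), on(a,f)} \ {clear(b), holding(g)} = {on(a,f)}
  ∪ pre   = {on(a,f)} ∪ {clear(g), handempty, on(g,b)}
          = {clear(g), handempty, on(a,f), on(g,b)}

== RESULT ==
["clear(g)", "handempty", "on(a,f)", "on(g,b)"]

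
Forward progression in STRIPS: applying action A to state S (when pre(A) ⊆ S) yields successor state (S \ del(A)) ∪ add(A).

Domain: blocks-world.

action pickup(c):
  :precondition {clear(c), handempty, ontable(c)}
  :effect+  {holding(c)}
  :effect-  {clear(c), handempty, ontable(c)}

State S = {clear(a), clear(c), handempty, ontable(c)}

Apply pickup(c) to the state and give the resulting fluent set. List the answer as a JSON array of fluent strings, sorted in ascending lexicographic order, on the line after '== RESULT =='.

Compute (S \ del) ∪ add:
  pre ⊆ S: {clear(c), handempty, ontable(c)} ⊆ S  — applicable
  S \ del = {clear(a)}
  ∪ add   = {clear(a), holding(c)}

== RESULT ==
["clear(a)", "holding(c)"]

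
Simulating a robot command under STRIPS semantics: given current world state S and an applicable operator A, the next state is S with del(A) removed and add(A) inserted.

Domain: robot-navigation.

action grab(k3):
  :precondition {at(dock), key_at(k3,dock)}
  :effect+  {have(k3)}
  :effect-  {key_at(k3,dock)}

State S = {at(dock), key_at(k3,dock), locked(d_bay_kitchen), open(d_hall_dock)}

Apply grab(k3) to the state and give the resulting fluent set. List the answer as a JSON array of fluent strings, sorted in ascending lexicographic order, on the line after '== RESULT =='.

Compute (S \ del) ∪ add:
  pre ⊆ S: {at(dock), key_at(k3,dock)} ⊆ S  — applicable
  S \ del = {at(dock), locked(d_bay_kitchen), open(d_hall_dock)}
  ∪ add   = {at(dock), have(k3), locked(d_bay_kitchen), open(d_hall_dock)}

== RESULT ==
["at(dock)", "have(k3)", "locked(d_bay_kitchen)", "open(d_hall_dock)"]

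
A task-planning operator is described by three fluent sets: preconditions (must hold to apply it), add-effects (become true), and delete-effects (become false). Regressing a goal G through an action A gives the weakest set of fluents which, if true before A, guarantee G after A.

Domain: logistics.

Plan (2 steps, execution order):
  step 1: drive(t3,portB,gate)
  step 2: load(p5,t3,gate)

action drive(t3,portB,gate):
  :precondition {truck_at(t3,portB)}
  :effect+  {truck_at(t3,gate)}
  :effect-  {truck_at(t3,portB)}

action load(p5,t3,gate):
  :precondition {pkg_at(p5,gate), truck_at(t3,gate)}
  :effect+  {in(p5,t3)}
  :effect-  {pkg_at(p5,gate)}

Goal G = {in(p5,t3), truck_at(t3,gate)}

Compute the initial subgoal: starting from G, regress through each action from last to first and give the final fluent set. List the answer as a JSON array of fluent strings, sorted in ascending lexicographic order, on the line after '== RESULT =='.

Regress step by step:
  through step 2 (load(p5,t3,gate)): drop {in(p5,t3)}, keep {truck_at(t3,gate)}, require {pkg_at(p5,gate), truck_at(t3,gate)}
    → {pkg_at(p5,gate), truck_at(t3,gate)}
  through step 1 (drive(t3,portB,gate)): drop {truck_at(t3,gate)}, keep {pkg_at(p5,gate)}, require {truck_at(t3,portB)}
    → {pkg_at(p5,gate), truck_at(t3,portB)}

== RESULT ==
["pkg_at(p5,gate)", "truck_at(t3,portB)"]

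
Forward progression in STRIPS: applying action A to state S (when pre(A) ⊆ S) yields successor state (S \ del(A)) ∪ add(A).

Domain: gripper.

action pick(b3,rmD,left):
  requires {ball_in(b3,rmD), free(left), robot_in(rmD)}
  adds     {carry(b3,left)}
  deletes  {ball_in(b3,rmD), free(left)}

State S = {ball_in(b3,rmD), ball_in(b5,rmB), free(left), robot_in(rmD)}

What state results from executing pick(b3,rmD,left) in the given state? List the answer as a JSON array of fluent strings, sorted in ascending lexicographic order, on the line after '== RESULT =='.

Compute (S \ del) ∪ add:
  pre ⊆ S: {ball_in(b3,rmD), free(left), robot_in(rmD)} ⊆ S  — applicable
  S \ del = {ball_in(b5,rmB), robot_in(rmD)}
  ∪ add   = {ball_in(b5,rmB), carry(b3,left), robot_in(rmD)}

== RESULT ==
["ball_in(b5,rmB)", "carry(b3,left)", "robot_in(rmD)"]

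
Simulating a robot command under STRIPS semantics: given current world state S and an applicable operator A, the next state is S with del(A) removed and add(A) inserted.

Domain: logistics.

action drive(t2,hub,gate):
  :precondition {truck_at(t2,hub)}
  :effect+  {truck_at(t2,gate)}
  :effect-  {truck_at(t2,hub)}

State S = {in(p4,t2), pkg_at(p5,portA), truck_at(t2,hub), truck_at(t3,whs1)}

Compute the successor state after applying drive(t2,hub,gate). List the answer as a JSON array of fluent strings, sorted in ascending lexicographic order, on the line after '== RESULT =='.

Progress:
  pre ⊆ S: {truck_at(t2,hub)} ⊆ S  — applicable
  S \ del = {in(p4,t2), pkg_at(p5,portA), truck_at(t3,whs1)}
  ∪ add   = {in(p4,t2), pkg_at(p5,portA), truck_at(t2,gate), truck_at(t3,whs1)}

== RESULT ==
["in(p4,t2)", "pkg_at(p5,portA)", "truck_at(t2,gate)", "truck_at(t3,whs1)"]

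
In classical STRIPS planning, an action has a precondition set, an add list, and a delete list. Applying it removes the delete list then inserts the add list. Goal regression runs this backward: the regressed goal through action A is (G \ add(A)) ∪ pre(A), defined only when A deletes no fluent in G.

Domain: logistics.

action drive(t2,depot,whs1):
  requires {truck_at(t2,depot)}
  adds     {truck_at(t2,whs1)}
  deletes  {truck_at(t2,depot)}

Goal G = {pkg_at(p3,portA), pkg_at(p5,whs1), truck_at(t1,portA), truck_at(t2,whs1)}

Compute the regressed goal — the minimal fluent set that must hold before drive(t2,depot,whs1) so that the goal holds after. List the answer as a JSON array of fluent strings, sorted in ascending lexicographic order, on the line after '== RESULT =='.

Regress:
  G ∩ del = {}  (empty — regression defined)
  G \ add = {pkg_at(p3,portA), pkg_at(p5,whs1), truck_at(t1,portA), truck_at(t2,whs1)} \ {truck_at(t2,whs1)} = {pkg_at(p3,portA), pkg_at(p5,whs1), truck_at(t1,portA)}
  ∪ pre   = {pkg_at(p3,portA), pkg_at(p5,whs1), truck_at(t1,portA)} ∪ {truck_at(t2,depot)}
          = {pkg_at(p3,portA), pkg_at(p5,whs1), truck_at(t1,portA), truck_at(t2,depot)}

== RESULT ==
["pkg_at(p3,portA)", "pkg_at(p5,whs1)", "truck_at(t1,portA)", "truck_at(t2,depot)"]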